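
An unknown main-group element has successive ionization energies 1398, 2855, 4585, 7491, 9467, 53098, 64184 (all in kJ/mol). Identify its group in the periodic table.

Group 15

Look for the largest jump between consecutive ionization energies: IE6/IE5 ≈ 5.6, far larger than any earlier ratio.
That jump marks the point where a core electron is being removed. So the atom has 5 valence electrons.
A main-group element with 5 valence electrons is in group 15.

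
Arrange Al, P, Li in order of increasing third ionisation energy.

After 2 electrons have been removed, what remains? Al²⁺ still has 1 valence electron; P²⁺ still has 3 valence electrons; Li²⁺ is already 1 electron into the core.
Breaking into a closed-shell core is much more expensive than removing a leftover valence electron — Li has the largest IE_3 here.
Valence configurations: Al²⁺ [Ne]3s¹, P²⁺ [Ne]3s²3p¹.
The numbers (kJ/mol): Al 2745, P 2914, Li 11815.
Overall IE_3 order: Al < P < Li.

Al < P < Li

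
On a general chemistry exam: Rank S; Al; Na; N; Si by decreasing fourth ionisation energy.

After 3 electrons have been removed, what remains? S³⁺ still has 3 valence electrons; Al³⁺ is the bare [Ne] core; Na³⁺ is already 2 electrons into the core; N³⁺ still has 2 valence electrons; Si³⁺ still has 1 valence electron.
Pulling an electron out of a noble-gas core costs far more than removing a remaining valence electron, so Na and Al sit at the high end of IE_4.
Valence configurations: S³⁺ [Ne]3s²3p¹, N³⁺ [He]2s², Si³⁺ [Ne]3s¹.
The numbers (kJ/mol): S 4556, Al 11577, Na 9543, N 7475, Si 4356.
Putting it together, IE_4: Si < S < N < Na < Al.

Al > Na > N > S > Si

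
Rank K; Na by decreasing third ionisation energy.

Na > K

After 2 electrons have been removed, what remains? K²⁺ is already 1 electron into the core; Na²⁺ is already 1 electron into the core.
All of these are removing an electron from a noble-gas core or deeper; the smaller core (lower principal quantum number) is held far more tightly, and within a period the higher nuclear charge binds the same core more tightly.
The numbers (kJ/mol): K 4420, Na 6910.
Overall IE_3 order: K < Na.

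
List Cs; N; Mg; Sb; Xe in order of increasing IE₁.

Cs, Mg, Sb, Xe, N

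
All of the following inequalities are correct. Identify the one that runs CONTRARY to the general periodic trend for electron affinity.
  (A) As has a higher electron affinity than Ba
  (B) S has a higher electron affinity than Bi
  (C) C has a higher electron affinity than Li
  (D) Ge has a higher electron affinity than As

The general trend: electron affinity increases across a period and decreases down a group.
(A) As (period 4, group 15) vs Ba (period 6, group 2): the stated order agrees with the simple trend.
(B) S (period 3, group 16) vs Bi (period 6, group 15): the stated order agrees with the simple trend.
(C) C (period 2, group 14) vs Li (period 2, group 1): the stated order agrees with the simple trend.
(D) Ge (period 4, group 14) vs As (period 4, group 15): the stated order contradicts the simple trend.
The exception is (D): adding an electron to As's half-filled 4p³ is unfavourable, so Ge (4p²) has the more exothermic EA.

(D)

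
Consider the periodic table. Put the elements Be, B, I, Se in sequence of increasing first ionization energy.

Be is in period 2, group 2; B is in period 2, group 13; Se is in period 4, group 16; I is in period 5, group 17.
First ionization energy rises across a period (greater Z_eff holds electrons more tightly) and falls down a group (valence electrons are farther from the nucleus).
Here both period and group differ, so the two effects have to be weighed against each other.
Be > B: this pair runs against the simple trend — see the exception note.
Se > Be: period and group pull opposite ways; the across-period shift dominates (941 vs 900 kJ/mol).
I > Se: the two effects oppose for this pair; the across-period effect wins (1008 vs 941 kJ/mol).
Note the exception: Be has a higher first ionization energy than B, contrary to the simple trend — removing B's lone 2p electron is easier than breaking Be's filled 2s².
For reference (kJ/mol): Be 900, B 801, Se 941, I 1008.
So from lowest to highest: B < Be < Se < I.

B, Be, Se, I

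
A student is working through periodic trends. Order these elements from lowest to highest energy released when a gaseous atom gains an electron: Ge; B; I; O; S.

B < Ge < O < S < I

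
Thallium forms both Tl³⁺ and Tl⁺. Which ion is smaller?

Both ions have Z = 81 protons, but Tl³⁺ has lost more electrons, so its remaining electrons feel a larger effective nuclear charge per electron and are pulled in more tightly.
Higher positive charge → smaller ion, so Tl⁺ > Tl³⁺.

Tl³⁺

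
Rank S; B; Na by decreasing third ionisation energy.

Consider each +2 ion: S²⁺ still has 4 valence electrons; B²⁺ still has 1 valence electron; Na²⁺ is already 1 electron into the core.
Breaking into a closed-shell core is much more expensive than removing a leftover valence electron — Na has the largest IE_3 here.
Valence configurations: S²⁺ [Ne]3s²3p², B²⁺ [He]2s¹.
Approximate IE_3 values (kJ/mol): S 3357, B 3660, Na 6910.
So the third ionization energies run S < B < Na.

Na, B, S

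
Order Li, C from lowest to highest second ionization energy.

After 1 electron has been removed, what remains? Li⁺ is the bare [He] core; C⁺ still has 3 valence electrons.
Pulling an electron out of a noble-gas core costs far more than removing a remaining valence electron, so Li sits at the high end of IE_2.
Approximate IE_2 values (kJ/mol): Li 7298, C 2353.
Hence IE_2: C < Li.

C < Li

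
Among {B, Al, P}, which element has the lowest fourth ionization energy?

P

Consider each +3 ion: B³⁺ is the bare [He] core; Al³⁺ is the bare [Ne] core; P³⁺ still has 2 valence electrons.
Pulling an electron out of a noble-gas core costs far more than removing a remaining valence electron, so Al and B sit at the high end of IE_4.
The numbers (kJ/mol): B 25026, Al 11577, P 4964.
Putting it together, IE_4: P < Al < B.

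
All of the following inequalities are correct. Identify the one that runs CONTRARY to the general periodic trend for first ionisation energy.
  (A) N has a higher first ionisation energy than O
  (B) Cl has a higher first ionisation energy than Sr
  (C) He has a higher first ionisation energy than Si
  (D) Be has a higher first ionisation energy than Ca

The general trend: first ionisation energy increases across a period and decreases down a group.
(A) N (period 2, group 15) vs O (period 2, group 16): the stated order contradicts the simple trend.
(B) Cl (period 3, group 17) vs Sr (period 5, group 2): the stated order agrees with the simple trend.
(C) He (period 1, group 18) vs Si (period 3, group 14): the stated order agrees with the simple trend.
(D) Be (period 2, group 2) vs Ca (period 4, group 2): the stated order agrees with the simple trend.
The exception is (A): pairing an electron in O's 2p⁴ costs repulsion energy, so O ionizes more easily than half-filled N (2p³).

(A)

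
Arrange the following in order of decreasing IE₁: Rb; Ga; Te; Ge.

Te > Ge > Ga > Rb

Ga is in period 4, group 13; Ge is in period 4, group 14; Rb is in period 5, group 1; Te is in period 5, group 16.
IE₁ increases left→right with effective nuclear charge and decreases top→bottom as the valence shell moves farther out.
Neither a single period nor a single group — weigh both effects.
Ga > Rb: relative to Rb, both the across-period and down-group shifts push Ga's first ionization energy up.
Ge > Ga: Ge lies to the right of Ga in period 4, so the across-period effect alone puts Ge higher.
Te > Ge: the two effects oppose for this pair; the across-period effect wins (869 vs 762 kJ/mol).
Approximate values (kJ/mol): Ga 579, Ge 762, Rb 403, Te 869.
So from highest to lowest: Te > Ge > Ga > Rb.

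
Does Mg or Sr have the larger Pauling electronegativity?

Smaller atoms with higher effective nuclear charge are more electronegative.
All are in group 2, so electronegativity increases up the group.
So Mg has the larger Pauling electronegativity (Mg > Sr).

Mg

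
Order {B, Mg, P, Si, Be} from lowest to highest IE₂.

Mg, Si, Be, P, B

The second ionization energy removes an electron from the +1 ion. For each element: B⁺ still has 2 valence electrons; Mg⁺ still has 1 valence electron; P⁺ still has 4 valence electrons; Si⁺ still has 3 valence electrons; Be⁺ still has 1 valence electron.
All are still removing valence electrons, so compare the +1 ions as you would atoms: IE_2 generally rises across a period (higher Z_eff) and falls down a group (larger shell), subject to the usual subshell exceptions.
Valence configurations: B⁺ [He]2s², Mg⁺ [Ne]3s¹, P⁺ [Ne]3s²3p², Si⁺ [Ne]3s²3p¹, Be⁺ [He]2s¹.
Approximate IE_2 values (kJ/mol): B 2427, Mg 1451, P 1907, Si 1577, Be 1757.
Overall IE_2 order: Mg < Si < Be < P < B.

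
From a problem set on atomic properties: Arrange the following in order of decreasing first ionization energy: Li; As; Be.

As > Be > Li

Removing the outermost electron gets harder across a period and easier down a group.
Neither a single period nor a single group — weigh both effects.
Be > Li: both are in period 2; the period trend gives Be the larger value.
As > Be: period and group pull opposite ways; the across-period shift dominates (947 vs 900 kJ/mol).
Tabulated first ionization energy (kJ/mol): Li 520, Be 900, As 947.
So from highest to lowest: As > Be > Li.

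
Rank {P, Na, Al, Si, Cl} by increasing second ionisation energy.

The second ionization energy removes an electron from the +1 ion. For each element: P⁺ still has 4 valence electrons; Na⁺ is the bare [Ne] core; Al⁺ still has 2 valence electrons; Si⁺ still has 3 valence electrons; Cl⁺ still has 6 valence electrons.
Pulling an electron out of a noble-gas core costs far more than removing a remaining valence electron, so Na sits at the high end of IE_2.
Valence configurations: P⁺ [Ne]3s²3p², Al⁺ [Ne]3s², Si⁺ [Ne]3s²3p¹, Cl⁺ [Ne]3s²3p⁴.
Si⁺ loses a lone 3p electron whereas Al⁺ must break into a filled 3s² pair, so IE_2(Al) > IE_2(Si) even though Si has the higher nuclear charge.
Tabulated IE_2 (kJ/mol): P 1907, Na 4562, Al 1817, Si 1577, Cl 2298.
So the second ionization energies run Si < Al < P < Cl < Na.

Si < Al < P < Cl < Na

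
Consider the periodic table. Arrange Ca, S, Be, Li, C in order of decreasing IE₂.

Consider each +1 ion: Ca⁺ still has 1 valence electron; S⁺ still has 5 valence electrons; Be⁺ still has 1 valence electron; Li⁺ is the bare [He] core; C⁺ still has 3 valence electrons.
Pulling an electron out of a noble-gas core costs far more than removing a remaining valence electron, so Li sits at the high end of IE_2.
Valence configurations: Ca⁺ [Ar]4s¹, S⁺ [Ne]3s²3p³, Be⁺ [He]2s¹, C⁺ [He]2s²2p¹.
Approximate IE_2 values (kJ/mol): Ca 1145, S 2252, Be 1757, Li 7298, C 2353.
Putting it together, IE_2: Ca < Be < S < C < Li.

Li > C > S > Be > Ca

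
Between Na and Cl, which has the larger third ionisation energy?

Na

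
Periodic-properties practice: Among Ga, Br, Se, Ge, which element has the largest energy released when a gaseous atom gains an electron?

Br

Adding an electron releases more energy for atoms nearer the top right (short of the noble gases).
All lie in period 4, so electron affinity increases left to right.
The largest energy released when a gaseous atom gains an electron among these belongs to Br.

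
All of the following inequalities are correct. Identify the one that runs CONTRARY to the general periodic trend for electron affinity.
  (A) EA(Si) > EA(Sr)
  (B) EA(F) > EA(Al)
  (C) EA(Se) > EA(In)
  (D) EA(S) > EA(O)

(D)

The general trend: electron affinity increases across a period and decreases down a group.
(A) Si (period 3, group 14) vs Sr (period 5, group 2): the stated order agrees with the simple trend.
(B) F (period 2, group 17) vs Al (period 3, group 13): the stated order agrees with the simple trend.
(C) Se (period 4, group 16) vs In (period 5, group 13): the stated order agrees with the simple trend.
(D) S (period 3, group 16) vs O (period 2, group 16): the stated order contradicts the simple trend.
The exception is (D): the compact 2p subshell of O repels the added electron more than S's larger 3p does.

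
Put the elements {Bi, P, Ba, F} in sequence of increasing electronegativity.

Smaller atoms with higher effective nuclear charge are more electronegative.
Here both period and group differ, so the two effects have to be weighed against each other.
Bi > Ba: both are in period 6; the period trend gives Bi the larger value.
P > Bi: P sits above Bi in group 15, so the down-group effect alone puts P higher.
F > P: relative to P, both the across-period and down-group shifts push F's electronegativity up.
Approximate values (Pauling): F 3.98, P 2.19, Ba 0.89, Bi 2.02.
So from lowest to highest: Ba < Bi < P < F.

Ba < Bi < P < F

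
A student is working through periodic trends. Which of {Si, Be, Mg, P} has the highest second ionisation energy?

P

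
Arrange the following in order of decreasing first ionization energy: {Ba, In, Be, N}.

Be is in period 2, group 2; N is in period 2, group 15; In is in period 5, group 13; Ba is in period 6, group 2.
First ionization energy rises across a period (greater Z_eff holds electrons more tightly) and falls down a group (valence electrons are farther from the nucleus).
Here both period and group differ, so the two effects have to be weighed against each other.
In > Ba: both effects reinforce here, so In is clearly the higher of the two.
Be > In: the two effects oppose for this pair; the down-group effect wins (900 vs 558 kJ/mol).
N > Be: N lies to the right of Be in period 2, so the across-period effect alone puts N higher.
Tabulated first ionization energy (kJ/mol): Be 900, N 1402, In 558, Ba 503.
So from highest to lowest: N > Be > In > Ba.

N > Be > In > Ba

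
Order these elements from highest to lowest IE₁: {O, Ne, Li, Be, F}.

Ne > F > O > Be > Li

Li is in period 2, group 1; Be is in period 2, group 2; O is in period 2, group 16; F is in period 2, group 17; Ne is in period 2, group 18.
Removing the outermost electron gets harder across a period and easier down a group.
All lie in period 2, so first ionization energy increases left to right.
So from highest to lowest: Ne > F > O > Be > Li.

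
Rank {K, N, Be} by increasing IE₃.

Consider each +2 ion: K²⁺ is already 1 electron into the core; N²⁺ still has 3 valence electrons; Be²⁺ is the bare [He] core.
Usually core removal costs more than valence removal, but here the competition is close: a tightly held n=2 valence electron can cost more to remove than an n=3 core electron, so the actual values have to decide it.
Approximate IE_3 values (kJ/mol): K 4420, N 4578, Be 14849.
So the third ionization energies run K < N < Be.

K < N < Be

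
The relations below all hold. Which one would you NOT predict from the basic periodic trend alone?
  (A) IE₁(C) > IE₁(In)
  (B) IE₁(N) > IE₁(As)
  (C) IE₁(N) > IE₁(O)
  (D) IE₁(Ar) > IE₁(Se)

The general trend: first ionization energy increases across a period and decreases down a group.
(A) C (period 2, group 14) vs In (period 5, group 13): the stated order agrees with the simple trend.
(B) N (period 2, group 15) vs As (period 4, group 15): the stated order agrees with the simple trend.
(C) N (period 2, group 15) vs O (period 2, group 16): the stated order contradicts the simple trend.
(D) Ar (period 3, group 18) vs Se (period 4, group 16): the stated order agrees with the simple trend.
The exception is (C): pairing an electron in O's 2p⁴ costs repulsion energy, so O ionizes more easily than half-filled N (2p³).

(C)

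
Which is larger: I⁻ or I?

I⁻

Forming I⁻ adds 1 electron to I. More electron–electron repulsion in the same shell, with unchanged nuclear charge, lets the cloud expand.
An anion is larger than its parent atom: I⁻ > I.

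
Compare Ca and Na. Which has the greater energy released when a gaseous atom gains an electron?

Atoms with high Z_eff and room in the valence shell (especially the halogens) have the most exothermic electron affinities.
These sit on a diagonal, where the across-period and down-group effects partly cancel.
Na > Ca: period and group pull opposite ways; the down-group shift dominates (53 vs 2 kJ/mol).
For reference (kJ/mol): Na 53, Ca 2.
So Na has the greater energy released when a gaseous atom gains an electron (Na > Ca).

Na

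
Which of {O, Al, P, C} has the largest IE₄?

Consider each +3 ion: O³⁺ still has 3 valence electrons; Al³⁺ is the bare [Ne] core; P³⁺ still has 2 valence electrons; C³⁺ still has 1 valence electron.
Pulling an electron out of a noble-gas core costs far more than removing a remaining valence electron, so Al sits at the high end of IE_4.
Valence configurations: O³⁺ [He]2s²2p¹, P³⁺ [Ne]3s², C³⁺ [He]2s¹.
Tabulated IE_4 (kJ/mol): O 7469, Al 11577, P 4964, C 6223.
Overall IE_4 order: P < C < O < Al.

Al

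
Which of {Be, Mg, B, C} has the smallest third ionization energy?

B

The third ionization energy removes an electron from the +2 ion. For each element: Be²⁺ is the bare [He] core; Mg²⁺ is the bare [Ne] core; B²⁺ still has 1 valence electron; C²⁺ still has 2 valence electrons.
Breaking into a closed-shell core is much more expensive than removing a leftover valence electron — Mg and Be have the largest IE_3 here.
Valence configurations: B²⁺ [He]2s¹, C²⁺ [He]2s².
The numbers (kJ/mol): Be 14849, Mg 7733, B 3660, C 4620.
Overall IE_3 order: B < C < Mg < Be.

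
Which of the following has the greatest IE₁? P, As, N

N

Across a period the outer electron is held more tightly (higher IE₁); down a group it sits in a higher shell, more shielded, and comes off more easily.
All are in group 15, so first ionization energy increases up the group.
The greatest IE₁ among these belongs to N.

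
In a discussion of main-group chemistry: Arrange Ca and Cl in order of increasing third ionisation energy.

Cl < Ca

The third ionization energy removes an electron from the +2 ion. For each element: Ca²⁺ is the bare [Ar] core; Cl²⁺ still has 5 valence electrons.
Pulling an electron out of a noble-gas core costs far more than removing a remaining valence electron, so Ca sits at the high end of IE_3.
The numbers (kJ/mol): Ca 4912, Cl 3822.
So the third ionization energies run Cl < Ca.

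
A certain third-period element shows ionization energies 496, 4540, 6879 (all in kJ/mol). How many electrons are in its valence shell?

1

Look for the largest jump between consecutive ionization energies: IE2/IE1 ≈ 9.2, far larger than any earlier ratio.
That jump marks the point where a core electron is being removed. So the atom has 1 valence electron.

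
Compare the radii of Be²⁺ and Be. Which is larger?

Be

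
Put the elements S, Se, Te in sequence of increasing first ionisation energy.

Te < Se < S

S is in period 3, group 16; Se is in period 4, group 16; Te is in period 5, group 16.
Across a period the outer electron is held more tightly (higher IE₁); down a group it sits in a higher shell, more shielded, and comes off more easily.
All are in group 16, so first ionization energy increases up the group.
So from lowest to highest: Te < Se < S.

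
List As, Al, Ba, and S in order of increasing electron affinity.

Ba, Al, As, S

Atoms with high Z_eff and room in the valence shell (especially the halogens) have the most exothermic electron affinities.
Neither a single period nor a single group — weigh both effects.
Al > Ba: relative to Ba, both the across-period and down-group shifts push Al's electron affinity up.
As > Al: the two effects oppose for this pair; the across-period effect wins (78 vs 42 kJ/mol).
S > As: both effects reinforce here, so S is clearly the higher of the two.
Approximate values (kJ/mol): Al 42, S 200, As 78, Ba 14.
So from lowest to highest: Ba < Al < As < S.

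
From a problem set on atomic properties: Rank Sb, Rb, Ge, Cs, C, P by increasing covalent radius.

C < P < Ge < Sb < Rb < Cs

Across a period the added protons contract the valence shell; down a group each new principal shell makes the atom larger.
These span different periods and groups, so the two trends combine.
P > C: the two effects oppose for this pair; the down-group effect wins (111 vs 75 pm).
Ge > P: both effects reinforce here, so Ge is clearly the larger of the two.
Sb > Ge: period and group pull opposite ways; the down-group shift dominates (140 vs 121 pm).
Rb > Sb: both are in period 5; the period trend gives Rb the larger value.
Cs > Rb: they share group 1; the group trend gives Cs the larger value.
For reference (pm): C 75, P 111, Ge 121, Rb 210, Sb 140, Cs 232.
So from smallest to largest: C < P < Ge < Sb < Rb < Cs.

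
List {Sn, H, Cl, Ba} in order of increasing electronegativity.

Ba < Sn < H < Cl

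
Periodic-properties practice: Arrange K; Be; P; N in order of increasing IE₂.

Be < P < N < K

The second ionization energy removes an electron from the +1 ion. For each element: K⁺ is the bare [Ar] core; Be⁺ still has 1 valence electron; P⁺ still has 4 valence electrons; N⁺ still has 4 valence electrons.
Pulling an electron out of a noble-gas core costs far more than removing a remaining valence electron, so K sits at the high end of IE_2.
Valence configurations: Be⁺ [He]2s¹, P⁺ [Ne]3s²3p², N⁺ [He]2s²2p².
Approximate IE_2 values (kJ/mol): K 3052, Be 1757, P 1907, N 2856.
Hence IE_2: Be < P < N < K.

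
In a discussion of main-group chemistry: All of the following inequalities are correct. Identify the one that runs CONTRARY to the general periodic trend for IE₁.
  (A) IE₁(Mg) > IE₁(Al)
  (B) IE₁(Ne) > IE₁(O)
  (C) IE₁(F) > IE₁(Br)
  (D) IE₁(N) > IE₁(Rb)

The general trend: IE₁ increases across a period and decreases down a group.
(A) Mg (period 3, group 2) vs Al (period 3, group 13): the stated order contradicts the simple trend.
(B) Ne (period 2, group 18) vs O (period 2, group 16): the stated order agrees with the simple trend.
(C) F (period 2, group 17) vs Br (period 4, group 17): the stated order agrees with the simple trend.
(D) N (period 2, group 15) vs Rb (period 5, group 1): the stated order agrees with the simple trend.
The exception is (A): Al's single 3p electron is easier to remove than one from Mg's filled 3s².

(A)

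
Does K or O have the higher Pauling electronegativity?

O

Smaller atoms with higher effective nuclear charge are more electronegative.
These span different periods and groups, so the two trends combine.
O > K: both effects reinforce here, so O is clearly the higher of the two.
Approximate values (Pauling): O 3.44, K 0.82.
So O has the higher Pauling electronegativity (O > K).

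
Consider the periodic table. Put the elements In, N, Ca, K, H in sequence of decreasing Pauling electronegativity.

N > H > In > Ca > K

Smaller atoms with higher effective nuclear charge are more electronegative.
These span different periods and groups, so the two trends combine.
Ca > K: both are in period 4; the period trend gives Ca the larger value.
In > Ca: the two effects oppose for this pair; the across-period effect wins (1.78 vs 1.00).
H > In: the two effects oppose for this pair; the down-group effect wins (2.20 vs 1.78).
N > H: the two effects oppose for this pair; the across-period effect wins (3.04 vs 2.20).
Tabulated electronegativity (Pauling): H 2.20, N 3.04, K 0.82, Ca 1.00, In 1.78.
So from highest to lowest: N > H > In > Ca > K.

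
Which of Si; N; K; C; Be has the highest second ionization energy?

K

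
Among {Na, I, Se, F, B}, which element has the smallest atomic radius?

F

Radius decreases left→right (rising Z_eff, same n) and increases top→bottom (higher n).
Here both period and group differ, so the two effects have to be weighed against each other.
B > F: both are in period 2; the period trend gives B the larger value.
Se > B: the two effects oppose for this pair; the down-group effect wins (116 vs 85 pm).
I > Se: period and group pull opposite ways; the down-group shift dominates (133 vs 116 pm).
Na > I: the two effects oppose for this pair; the across-period effect wins (155 vs 133 pm).
Tabulated atomic radius (pm): B 85, F 64, Na 155, Se 116, I 133.
The smallest atomic radius among these belongs to F.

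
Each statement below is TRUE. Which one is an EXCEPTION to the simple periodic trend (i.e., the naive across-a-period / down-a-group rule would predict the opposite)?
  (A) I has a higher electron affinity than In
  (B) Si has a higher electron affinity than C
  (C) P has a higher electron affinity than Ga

(B)

The general trend: electron affinity increases across a period and decreases down a group.
(A) I (period 5, group 17) vs In (period 5, group 13): the stated order agrees with the simple trend.
(B) Si (period 3, group 14) vs C (period 2, group 14): the stated order contradicts the simple trend.
(C) P (period 3, group 15) vs Ga (period 4, group 13): the stated order agrees with the simple trend.
The exception is (B): Si's larger, more diffuse 3p orbitals accept an added electron slightly more readily than C's compact 2p.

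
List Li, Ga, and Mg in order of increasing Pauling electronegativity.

Li is in period 2, group 1; Mg is in period 3, group 2; Ga is in period 4, group 13.
EN rises left→right (higher Z_eff, smaller atoms) and falls top→bottom (larger, more shielded atoms).
These sit on a diagonal, where the across-period and down-group effects partly cancel.
Mg > Li: the two effects oppose for this pair; the across-period effect wins (1.31 vs 0.98).
Ga > Mg: the two effects oppose for this pair; the across-period effect wins (1.81 vs 1.31).
For reference (Pauling): Li 0.98, Mg 1.31, Ga 1.81.
So from lowest to highest: Li < Mg < Ga.

Li < Mg < Ga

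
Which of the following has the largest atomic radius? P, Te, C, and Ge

C is in period 2, group 14; P is in period 3, group 15; Ge is in period 4, group 14; Te is in period 5, group 16.
Moving right in a period, electrons are added to the same shell under a stronger nuclear pull, so atoms get smaller; moving down, a new shell is opened and atoms get larger.
These span different periods and groups, so the two trends combine.
P > C: period and group pull opposite ways; the down-group shift dominates (111 vs 75 pm).
Ge > P: relative to P, both the across-period and down-group shifts push Ge's atomic radius up.
Te > Ge: period and group pull opposite ways; the down-group shift dominates (136 vs 121 pm).
Tabulated atomic radius (pm): C 75, P 111, Ge 121, Te 136.
The largest atomic radius among these belongs to Te.

Te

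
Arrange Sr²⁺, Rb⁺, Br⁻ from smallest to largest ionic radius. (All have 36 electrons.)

All of these have 36 electrons, so size is governed by nuclear charge alone: the more protons, the stronger the pull on the same electron cloud, and the smaller the ion.
Nuclear charges: Sr²⁺ (Z=38), Rb⁺ (Z=37), Br⁻ (Z=35).
Smallest to largest: Sr²⁺ < Rb⁺ < Br⁻.

Sr²⁺, Rb⁺, Br⁻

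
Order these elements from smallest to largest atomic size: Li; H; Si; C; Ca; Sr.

H < C < Si < Li < Ca < Sr

H is in period 1, group 1; Li is in period 2, group 1; C is in period 2, group 14; Si is in period 3, group 14; Ca is in period 4, group 2; Sr is in period 5, group 2.
Moving right in a period, electrons are added to the same shell under a stronger nuclear pull, so atoms get smaller; moving down, a new shell is opened and atoms get larger.
Here both period and group differ, so the two effects have to be weighed against each other.
C > H: period and group pull opposite ways; the down-group shift dominates (75 vs 32 pm).
Si > C: they share group 14; the group trend gives Si the larger value.
Li > Si: the two effects oppose for this pair; the across-period effect wins (133 vs 116 pm).
Ca > Li: the two effects oppose for this pair; the down-group effect wins (171 vs 133 pm).
Sr > Ca: they share group 2; the group trend gives Sr the larger value.
Approximate values (pm): H 32, Li 133, C 75, Si 116, Ca 171, Sr 185.
So from smallest to largest: H < C < Si < Li < Ca < Sr.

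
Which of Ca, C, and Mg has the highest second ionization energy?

IE_2 is the cost of taking one more electron from the +1 cation: Ca⁺ still has 1 valence electron; C⁺ still has 3 valence electrons; Mg⁺ still has 1 valence electron.
All are still removing valence electrons, so compare the +1 ions as you would atoms: IE_2 generally rises across a period (higher Z_eff) and falls down a group (larger shell), subject to the usual subshell exceptions.
Valence configurations: Ca⁺ [Ar]4s¹, C⁺ [He]2s²2p¹, Mg⁺ [Ne]3s¹.
Approximate IE_2 values (kJ/mol): Ca 1145, C 2353, Mg 1451.
Putting it together, IE_2: Ca < Mg < C.

C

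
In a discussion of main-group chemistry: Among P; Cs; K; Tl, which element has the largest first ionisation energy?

Removing the outermost electron gets harder across a period and easier down a group.
Neither a single period nor a single group — weigh both effects.
K > Cs: K sits above Cs in group 1, so the down-group effect alone puts K higher.
Tl > K: the two effects oppose for this pair; the across-period effect wins (589 vs 419 kJ/mol).
P > Tl: relative to Tl, both the across-period and down-group shifts push P's first ionization energy up.
Approximate values (kJ/mol): P 1012, K 419, Cs 376, Tl 589.
The largest first ionisation energy among these belongs to P.

P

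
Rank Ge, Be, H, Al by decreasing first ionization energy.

H is in period 1, group 1; Be is in period 2, group 2; Al is in period 3, group 13; Ge is in period 4, group 14.
First ionization energy rises across a period (greater Z_eff holds electrons more tightly) and falls down a group (valence electrons are farther from the nucleus).
These sit on a diagonal, where the across-period and down-group effects partly cancel.
Ge > Al: period and group pull opposite ways; the across-period shift dominates (762 vs 578 kJ/mol).
Be > Ge: period and group pull opposite ways; the down-group shift dominates (900 vs 762 kJ/mol).
H > Be: the two effects oppose for this pair; the down-group effect wins (1312 vs 900 kJ/mol).
Tabulated first ionization energy (kJ/mol): H 1312, Be 900, Al 578, Ge 762.
So from highest to lowest: H > Be > Ge > Al.

H > Be > Ge > Al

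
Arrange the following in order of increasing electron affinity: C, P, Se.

P < C < Se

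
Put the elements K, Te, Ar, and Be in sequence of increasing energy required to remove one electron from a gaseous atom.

Be is in period 2, group 2; Ar is in period 3, group 18; K is in period 4, group 1; Te is in period 5, group 16.
Removing the outermost electron gets harder across a period and easier down a group.
Here both period and group differ, so the two effects have to be weighed against each other.
Te > K: period and group pull opposite ways; the across-period shift dominates (869 vs 419 kJ/mol).
Be > Te: the two effects oppose for this pair; the down-group effect wins (900 vs 869 kJ/mol).
Ar > Be: period and group pull opposite ways; the across-period shift dominates (1521 vs 900 kJ/mol).
Tabulated first ionization energy (kJ/mol): Be 900, Ar 1521, K 419, Te 869.
So from lowest to highest: K < Te < Be < Ar.

K < Te < Be < Ar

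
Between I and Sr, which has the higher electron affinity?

I

Sr is in period 5, group 2; I is in period 5, group 17.
Electron affinity generally becomes more exothermic across a period toward the halogens and less exothermic down a group.
All lie in period 5, so electron affinity increases left to right.
So I has the higher electron affinity (I > Sr).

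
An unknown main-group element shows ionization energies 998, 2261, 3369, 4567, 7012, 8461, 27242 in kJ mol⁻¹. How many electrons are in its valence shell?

6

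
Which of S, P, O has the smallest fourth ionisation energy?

S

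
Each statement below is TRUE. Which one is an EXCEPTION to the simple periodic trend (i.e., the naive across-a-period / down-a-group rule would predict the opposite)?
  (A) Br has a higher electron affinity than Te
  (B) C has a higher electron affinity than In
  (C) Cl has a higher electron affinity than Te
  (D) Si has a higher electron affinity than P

(D)

The general trend: electron affinity increases across a period and decreases down a group.
(A) Br (period 4, group 17) vs Te (period 5, group 16): the stated order agrees with the simple trend.
(B) C (period 2, group 14) vs In (period 5, group 13): the stated order agrees with the simple trend.
(C) Cl (period 3, group 17) vs Te (period 5, group 16): the stated order agrees with the simple trend.
(D) Si (period 3, group 14) vs P (period 3, group 15): the stated order contradicts the simple trend.
The exception is (D): adding an electron to P's half-filled 3p³ is unfavourable, so Si (3p²) has the more exothermic EA.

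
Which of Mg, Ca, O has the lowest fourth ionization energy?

After 3 electrons have been removed, what remains? Mg³⁺ is already 1 electron into the core; Ca³⁺ is already 1 electron into the core; O³⁺ still has 3 valence electrons.
Usually core removal costs more than valence removal, but here the competition is close: a tightly held n=2 valence electron can cost more to remove than an n=3 core electron, so the actual values have to decide it.
Tabulated IE_4 (kJ/mol): Mg 10543, Ca 6491, O 7469.
Hence IE_4: Ca < O < Mg.

Ca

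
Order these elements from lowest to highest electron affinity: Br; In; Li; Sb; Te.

In, Li, Sb, Te, Br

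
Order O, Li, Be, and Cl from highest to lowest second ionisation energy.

Li > O > Cl > Be

The second ionization energy removes an electron from the +1 ion. For each element: O⁺ still has 5 valence electrons; Li⁺ is the bare [He] core; Be⁺ still has 1 valence electron; Cl⁺ still has 6 valence electrons.
Pulling an electron out of a noble-gas core costs far more than removing a remaining valence electron, so Li sits at the high end of IE_2.
Valence configurations: O⁺ [He]2s²2p³, Be⁺ [He]2s¹, Cl⁺ [Ne]3s²3p⁴.
Approximate IE_2 values (kJ/mol): O 3388, Li 7298, Be 1757, Cl 2298.
Putting it together, IE_2: Be < Cl < O < Li.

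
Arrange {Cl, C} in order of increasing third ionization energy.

Cl, C

Consider each +2 ion: Cl²⁺ still has 5 valence electrons; C²⁺ still has 2 valence electrons.
All are still removing valence electrons, so compare the +2 ions as you would atoms: IE_3 generally rises across a period (higher Z_eff) and falls down a group (larger shell), subject to the usual subshell exceptions.
Valence configurations: Cl²⁺ [Ne]3s²3p³, C²⁺ [He]2s².
Tabulated IE_3 (kJ/mol): Cl 3822, C 4620.
Hence IE_3: Cl < C.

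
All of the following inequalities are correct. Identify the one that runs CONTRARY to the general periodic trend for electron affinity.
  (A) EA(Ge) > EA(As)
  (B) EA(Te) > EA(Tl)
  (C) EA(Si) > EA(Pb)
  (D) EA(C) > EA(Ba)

(A)

The general trend: electron affinity increases across a period and decreases down a group.
(A) Ge (period 4, group 14) vs As (period 4, group 15): the stated order contradicts the simple trend.
(B) Te (period 5, group 16) vs Tl (period 6, group 13): the stated order agrees with the simple trend.
(C) Si (period 3, group 14) vs Pb (period 6, group 14): the stated order agrees with the simple trend.
(D) C (period 2, group 14) vs Ba (period 6, group 2): the stated order agrees with the simple trend.
The exception is (A): adding an electron to As's half-filled 4p³ is unfavourable, so Ge (4p²) has the more exothermic EA.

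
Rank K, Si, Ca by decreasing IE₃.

The third ionization energy removes an electron from the +2 ion. For each element: K²⁺ is already 1 electron into the core; Si²⁺ still has 2 valence electrons; Ca²⁺ is the bare [Ar] core.
Core electrons are held far more tightly than valence electrons, so K and Ca top the IE_3 order.
The numbers (kJ/mol): K 4420, Si 3232, Ca 4912.
Hence IE_3: Si < K < Ca.

Ca > K > Si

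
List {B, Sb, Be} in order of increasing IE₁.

IE₁ increases left→right with effective nuclear charge and decreases top→bottom as the valence shell moves farther out.
Here both period and group differ, so the two effects have to be weighed against each other.
Sb > B: period and group pull opposite ways; the across-period shift dominates (831 vs 801 kJ/mol).
Be > Sb: period and group pull opposite ways; the down-group shift dominates (900 vs 831 kJ/mol).
Note the exception: Be has a higher first ionization energy than B, contrary to the simple trend — removing B's lone 2p electron is easier than breaking Be's filled 2s².
Tabulated first ionization energy (kJ/mol): Be 900, B 801, Sb 831.
So from lowest to highest: B < Sb < Be.

B < Sb < Be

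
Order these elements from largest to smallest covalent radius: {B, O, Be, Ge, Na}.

Na, Ge, Be, B, O

Moving right in a period, electrons are added to the same shell under a stronger nuclear pull, so atoms get smaller; moving down, a new shell is opened and atoms get larger.
Neither a single period nor a single group — weigh both effects.
B > O: both are in period 2; the period trend gives B the larger value.
Be > B: Be lies to the left of B in period 2, so the across-period effect alone puts Be larger.
Ge > Be: the two effects oppose for this pair; the down-group effect wins (121 vs 102 pm).
Na > Ge: the two effects oppose for this pair; the across-period effect wins (155 vs 121 pm).
For reference (pm): Be 102, B 85, O 63, Na 155, Ge 121.
So from largest to smallest: Na > Ge > Be > B > O.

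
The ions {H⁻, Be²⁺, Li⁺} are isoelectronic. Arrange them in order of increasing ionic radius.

All of these have 2 electrons, so size is governed by nuclear charge alone: the more protons, the stronger the pull on the same electron cloud, and the smaller the ion.
Nuclear charges: Be²⁺ (Z=4), Li⁺ (Z=3), H⁻ (Z=1).
Smallest to largest: Be²⁺ < Li⁺ < H⁻.

Be²⁺ < Li⁺ < H⁻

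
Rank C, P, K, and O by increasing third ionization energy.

P < K < C < O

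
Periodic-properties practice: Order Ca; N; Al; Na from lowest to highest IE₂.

IE_2 is the cost of taking one more electron from the +1 cation: Ca⁺ still has 1 valence electron; N⁺ still has 4 valence electrons; Al⁺ still has 2 valence electrons; Na⁺ is the bare [Ne] core.
Pulling an electron out of a noble-gas core costs far more than removing a remaining valence electron, so Na sits at the high end of IE_2.
Valence configurations: Ca⁺ [Ar]4s¹, N⁺ [He]2s²2p², Al⁺ [Ne]3s².
Tabulated IE_2 (kJ/mol): Ca 1145, N 2856, Al 1817, Na 4562.
Overall IE_2 order: Ca < Al < N < Na.

Ca, Al, N, Na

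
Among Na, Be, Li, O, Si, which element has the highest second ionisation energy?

Li

Consider each +1 ion: Na⁺ is the bare [Ne] core; Be⁺ still has 1 valence electron; Li⁺ is the bare [He] core; O⁺ still has 5 valence electrons; Si⁺ still has 3 valence electrons.
Pulling an electron out of a noble-gas core costs far more than removing a remaining valence electron, so Na and Li sit at the high end of IE_2.
Valence configurations: Be⁺ [He]2s¹, O⁺ [He]2s²2p³, Si⁺ [Ne]3s²3p¹.
Tabulated IE_2 (kJ/mol): Na 4562, Be 1757, Li 7298, O 3388, Si 1577.
Overall IE_2 order: Si < Be < O < Na < Li.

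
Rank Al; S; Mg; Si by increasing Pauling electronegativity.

EN rises left→right (higher Z_eff, smaller atoms) and falls top→bottom (larger, more shielded atoms).
All lie in period 3, so electronegativity increases left to right.
So from lowest to highest: Mg < Al < Si < S.

Mg < Al < Si < S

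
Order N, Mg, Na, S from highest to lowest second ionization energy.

Consider each +1 ion: N⁺ still has 4 valence electrons; Mg⁺ still has 1 valence electron; Na⁺ is the bare [Ne] core; S⁺ still has 5 valence electrons.
Pulling an electron out of a noble-gas core costs far more than removing a remaining valence electron, so Na sits at the high end of IE_2.
Valence configurations: N⁺ [He]2s²2p², Mg⁺ [Ne]3s¹, S⁺ [Ne]3s²3p³.
Approximate IE_2 values (kJ/mol): N 2856, Mg 1451, Na 4562, S 2252.
Overall IE_2 order: Mg < S < N < Na.

Na, N, S, Mg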